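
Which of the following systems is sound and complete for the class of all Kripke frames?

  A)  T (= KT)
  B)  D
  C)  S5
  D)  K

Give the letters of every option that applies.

D

(A) T (= KT) is determined by the class of reflexive frames.
(B) D is determined by the class of serial frames.
(C) S5 is determined by the class of reflexive, symmetric, and transitive frames.
(D) K is determined by exactly this class.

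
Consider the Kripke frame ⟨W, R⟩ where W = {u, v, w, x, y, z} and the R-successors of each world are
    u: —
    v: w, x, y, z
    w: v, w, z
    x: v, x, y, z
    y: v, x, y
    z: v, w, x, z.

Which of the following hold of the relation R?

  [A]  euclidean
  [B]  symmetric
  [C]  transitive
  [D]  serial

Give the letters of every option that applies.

B

(A) not euclidean: v R w and v R x but not w R x.
(B) symmetric: every R-edge is matched by its reverse.
(C) not transitive: v R w and w R v but not v R v.
(D) not serial: u has no R-successor.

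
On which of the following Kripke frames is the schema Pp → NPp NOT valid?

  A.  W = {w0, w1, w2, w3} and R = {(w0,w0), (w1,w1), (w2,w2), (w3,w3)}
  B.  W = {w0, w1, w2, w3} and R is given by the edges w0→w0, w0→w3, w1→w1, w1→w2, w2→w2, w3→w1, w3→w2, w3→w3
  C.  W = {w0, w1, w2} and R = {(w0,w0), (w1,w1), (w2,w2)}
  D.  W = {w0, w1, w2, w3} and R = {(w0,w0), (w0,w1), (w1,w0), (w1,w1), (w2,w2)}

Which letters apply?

The schema Pp → NPp is axiom 5; it is valid on a frame iff R is euclidean.
(A) R is euclidean (any two R-successors of the same world are R-related), so the schema is valid here.
(B) R is not euclidean (w0 R w3 and w0 R w0 but not w3 R w0), so the schema fails here.
(C) R is euclidean (any two R-successors of the same world are R-related), so the schema is valid here.
(D) R is euclidean (any two R-successors of the same world are R-related), so the schema is valid here.

B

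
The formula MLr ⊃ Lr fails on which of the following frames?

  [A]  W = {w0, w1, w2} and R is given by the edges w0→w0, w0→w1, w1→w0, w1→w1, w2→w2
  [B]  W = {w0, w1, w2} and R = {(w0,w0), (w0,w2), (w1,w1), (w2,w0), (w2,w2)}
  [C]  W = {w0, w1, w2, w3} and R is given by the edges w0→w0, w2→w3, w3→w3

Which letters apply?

none

The schema MLr ⊃ Lr is the dual of axiom 5; it is valid on a frame iff R is euclidean.
(A) R is euclidean (any two R-successors of the same world are R-related), so the schema is valid here.
(B) R is euclidean (any two R-successors of the same world are R-related), so the schema is valid here.
(C) R is euclidean (any two R-successors of the same world are R-related), so the schema is valid here.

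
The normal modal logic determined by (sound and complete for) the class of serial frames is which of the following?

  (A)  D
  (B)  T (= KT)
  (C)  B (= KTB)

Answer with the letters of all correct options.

A

(A) D is determined by exactly this class.
(B) T (= KT) is determined by the class of reflexive frames.
(C) B (= KTB) is determined by the class of reflexive and symmetric frames.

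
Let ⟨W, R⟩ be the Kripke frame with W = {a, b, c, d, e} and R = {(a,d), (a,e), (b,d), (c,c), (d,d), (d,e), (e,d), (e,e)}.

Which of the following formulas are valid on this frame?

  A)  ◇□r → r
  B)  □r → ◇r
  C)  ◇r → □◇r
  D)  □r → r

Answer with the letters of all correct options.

R is not reflexive: not a R a.
R is not symmetric: a R d but not d R a.
R is euclidean: any two R-successors of the same world are R-related.
R is serial: every world has an R-successor.
(A) ◇□r → r is the dual of axiom B; it is valid on a frame exactly when R is symmetric. R is not symmetric, so not valid.
(B) □r → ◇r is axiom D; it is valid on a frame exactly when R is serial. R is serial, so valid.
(C) axiom 5: valid iff R is euclidean. R is euclidean — valid.
(D) □r → r (axiom T) characterises the reflexive frames. R is not reflexive — not valid.

B, C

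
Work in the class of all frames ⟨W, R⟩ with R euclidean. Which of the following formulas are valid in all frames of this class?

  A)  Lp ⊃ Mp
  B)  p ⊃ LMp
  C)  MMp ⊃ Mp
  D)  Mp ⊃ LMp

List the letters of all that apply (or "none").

(A) axiom D: valid iff R is serial. Such an R need not be serial — not valid.
(B) axiom B: valid iff R is symmetric. Such an R need not be symmetric — not valid.
(C) MMp ⊃ Mp is the dual of axiom 4, which corresponds to transitivity. Such an R need not be transitive — not valid.
(D) Mp ⊃ LMp is axiom 5; it is valid on a frame exactly when R is euclidean. Every such R is euclidean, so valid.

D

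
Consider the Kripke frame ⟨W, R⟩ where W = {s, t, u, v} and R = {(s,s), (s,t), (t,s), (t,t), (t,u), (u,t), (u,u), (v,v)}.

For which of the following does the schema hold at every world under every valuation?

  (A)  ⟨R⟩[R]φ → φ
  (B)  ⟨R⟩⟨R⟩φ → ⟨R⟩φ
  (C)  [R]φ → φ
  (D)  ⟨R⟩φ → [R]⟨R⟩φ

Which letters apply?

R is reflexive: each world relates to itself.
R is symmetric: every R-edge is matched by its reverse.
R is not transitive: s R t and t R u but not s R u.
R is not euclidean: t R s and t R u but not s R u.
(A) ⟨R⟩[R]φ → φ is the dual of axiom B; it is valid on a frame exactly when R is symmetric. R is symmetric, so valid.
(B) the dual of axiom 4: valid iff R is transitive. R is not transitive — not valid.
(C) [R]φ → φ is axiom T, which corresponds to reflexivity. R is reflexive — valid.
(D) axiom 5: valid iff R is euclidean. R is not euclidean — not valid.

A, C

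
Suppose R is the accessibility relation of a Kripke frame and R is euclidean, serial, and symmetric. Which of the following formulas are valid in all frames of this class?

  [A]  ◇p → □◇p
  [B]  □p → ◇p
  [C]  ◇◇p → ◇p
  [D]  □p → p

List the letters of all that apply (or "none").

Serial, symmetric and euclidean together give transitive (from symmetry + euclidean) and then reflexive; the relation is an equivalence.
(A) ◇p → □◇p (axiom 5) characterises the euclidean frames. Every such R is euclidean — valid.
(B) □p → ◇p (axiom D) characterises the serial frames. Every such R is serial — valid.
(C) ◇◇p → ◇p is the dual of axiom 4; it is valid on a frame exactly when R is transitive. Every such R is transitive, so valid.
(D) □p → p is axiom T, which corresponds to reflexivity. Every such R is reflexive — valid.

A, B, C, D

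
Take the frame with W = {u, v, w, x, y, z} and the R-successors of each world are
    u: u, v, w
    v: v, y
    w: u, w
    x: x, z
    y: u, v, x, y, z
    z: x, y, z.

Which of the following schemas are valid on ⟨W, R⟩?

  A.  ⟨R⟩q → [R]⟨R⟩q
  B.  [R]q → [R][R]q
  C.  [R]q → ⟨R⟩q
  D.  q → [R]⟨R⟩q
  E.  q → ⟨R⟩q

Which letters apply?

C, E

R is reflexive: each world relates to itself.
R is not symmetric: u R v but not v R u.
R is not transitive: u R v and v R y but not u R y.
R is not euclidean: u R v and u R u but not v R u.
R is serial: every world has an R-successor.
(A) axiom 5: valid iff R is euclidean. R is not euclidean — not valid.
(B) axiom 4: valid iff R is transitive. R is not transitive — not valid.
(C) [R]q → ⟨R⟩q is axiom D, which corresponds to seriality. R is serial — valid.
(D) q → [R]⟨R⟩q (axiom B) characterises the symmetric frames. R is not symmetric — not valid.
(E) q → ⟨R⟩q is the dual of axiom T, which corresponds to reflexivity. R is reflexive — valid.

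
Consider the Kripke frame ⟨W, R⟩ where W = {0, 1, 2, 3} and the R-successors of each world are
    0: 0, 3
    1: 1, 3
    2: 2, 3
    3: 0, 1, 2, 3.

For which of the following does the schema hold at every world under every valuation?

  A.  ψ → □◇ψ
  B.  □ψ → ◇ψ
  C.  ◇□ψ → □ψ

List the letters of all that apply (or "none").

R is symmetric: every R-edge is matched by its reverse.
R is not euclidean: 3 R 0 and 3 R 1 but not 0 R 1.
R is serial: every world has an R-successor.
(A) ψ → □◇ψ (axiom B) characterises the symmetric frames. R is symmetric — valid.
(B) □ψ → ◇ψ is axiom D, which corresponds to seriality. R is serial — valid.
(C) ◇□ψ → □ψ is the dual of axiom 5, which corresponds to the euclidean property. R is not euclidean — not valid.

A, B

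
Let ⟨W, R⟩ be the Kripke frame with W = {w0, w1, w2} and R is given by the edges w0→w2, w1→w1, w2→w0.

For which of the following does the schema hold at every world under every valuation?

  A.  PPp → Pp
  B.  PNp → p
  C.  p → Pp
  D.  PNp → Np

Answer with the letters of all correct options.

B

R is not reflexive: not w0 R w0.
R is symmetric: every R-edge is matched by its reverse.
R is not transitive: w0 R w2 and w2 R w0 but not w0 R w0.
R is not euclidean: w0 R w2 and w0 R w2 but not w2 R w2.
(A) the dual of axiom 4: valid iff R is transitive. R is not transitive — not valid.
(B) PNp → p is the dual of axiom B, which corresponds to symmetry. R is symmetric — valid.
(C) p → Pp is the dual of axiom T, which corresponds to reflexivity. R is not reflexive — not valid.
(D) PNp → Np (the dual of axiom 5) characterises the euclidean frames. R is not euclidean — not valid.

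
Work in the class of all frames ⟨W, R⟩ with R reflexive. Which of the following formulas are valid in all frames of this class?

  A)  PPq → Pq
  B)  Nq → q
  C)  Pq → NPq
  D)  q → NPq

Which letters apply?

A reflexive relation is serial.
(A) PPq → Pq (the dual of axiom 4) characterises the transitive frames. Such an R need not be transitive — not valid.
(B) Nq → q is axiom T; it is valid on a frame exactly when R is reflexive. Every such R is reflexive, so valid.
(C) Pq → NPq (axiom 5) characterises the euclidean frames. Such an R need not be euclidean — not valid.
(D) q → NPq is axiom B; it is valid on a frame exactly when R is symmetric. Such an R need not be symmetric, so not valid.

B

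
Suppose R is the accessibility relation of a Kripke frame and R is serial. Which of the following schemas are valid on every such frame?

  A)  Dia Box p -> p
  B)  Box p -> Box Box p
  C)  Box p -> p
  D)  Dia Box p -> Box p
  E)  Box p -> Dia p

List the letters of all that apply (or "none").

(A) Dia Box p -> p is the dual of axiom B; it is valid on a frame exactly when R is symmetric. Such an R need not be symmetric, so not valid.
(B) Box p -> Box Box p is axiom 4; it is valid on a frame exactly when R is transitive. Such an R need not be transitive, so not valid.
(C) axiom T: valid iff R is reflexive. Such an R need not be reflexive — not valid.
(D) Dia Box p -> Box p is the dual of axiom 5, which corresponds to the euclidean property. Such an R need not be euclidean — not valid.
(E) Box p -> Dia p (axiom D) characterises the serial frames. Every such R is serial — valid.

E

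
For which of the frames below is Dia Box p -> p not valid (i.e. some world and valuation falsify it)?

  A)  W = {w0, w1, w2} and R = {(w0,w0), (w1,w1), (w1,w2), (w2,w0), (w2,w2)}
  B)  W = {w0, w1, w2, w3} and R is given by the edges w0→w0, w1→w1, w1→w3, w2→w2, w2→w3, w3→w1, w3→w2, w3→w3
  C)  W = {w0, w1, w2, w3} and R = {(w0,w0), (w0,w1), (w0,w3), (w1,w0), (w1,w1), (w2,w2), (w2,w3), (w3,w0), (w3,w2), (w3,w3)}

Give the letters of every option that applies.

The schema Dia Box p -> p is the dual of axiom B; it is valid on a frame iff R is symmetric.
(A) R is not symmetric (w1 R w2 but not w2 R w1), so the schema fails here.
(B) R is symmetric (every R-edge is matched by its reverse), so the schema is valid here.
(C) R is symmetric (every R-edge is matched by its reverse), so the schema is valid here.

A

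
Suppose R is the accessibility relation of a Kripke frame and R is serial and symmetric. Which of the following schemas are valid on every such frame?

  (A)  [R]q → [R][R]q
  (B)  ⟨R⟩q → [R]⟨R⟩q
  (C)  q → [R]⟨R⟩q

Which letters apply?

(A) [R]q → [R][R]q (axiom 4) characterises the transitive frames. Such an R need not be transitive — not valid.
(B) ⟨R⟩q → [R]⟨R⟩q (axiom 5) characterises the euclidean frames. Such an R need not be euclidean — not valid.
(C) q → [R]⟨R⟩q is axiom B; it is valid on a frame exactly when R is symmetric. Every such R is symmetric, so valid.

C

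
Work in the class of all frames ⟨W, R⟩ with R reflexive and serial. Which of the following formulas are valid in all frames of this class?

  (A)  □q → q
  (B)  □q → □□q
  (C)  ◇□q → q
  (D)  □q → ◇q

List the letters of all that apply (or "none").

A, D

(A) axiom T: valid iff R is reflexive. Every such R is reflexive — valid.
(B) □q → □□q is axiom 4, which corresponds to transitivity. Such an R need not be transitive — not valid.
(C) the dual of axiom B: valid iff R is symmetric. Such an R need not be symmetric — not valid.
(D) □q → ◇q is axiom D; it is valid on a frame exactly when R is serial. Every such R is serial, so valid.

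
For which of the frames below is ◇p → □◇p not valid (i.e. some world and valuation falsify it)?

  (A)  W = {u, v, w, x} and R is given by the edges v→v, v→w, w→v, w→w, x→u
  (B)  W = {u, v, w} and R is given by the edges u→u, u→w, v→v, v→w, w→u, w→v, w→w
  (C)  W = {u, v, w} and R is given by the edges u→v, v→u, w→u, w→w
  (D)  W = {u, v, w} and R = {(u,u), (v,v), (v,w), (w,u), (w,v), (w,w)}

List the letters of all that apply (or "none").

The schema ◇p → □◇p is axiom 5; it is valid on a frame iff R is euclidean.
(A) R is not euclidean (x R u and x R u but not u R u), so the schema fails here.
(B) R is not euclidean (w R u and w R v but not u R v), so the schema fails here.
(C) R is not euclidean (w R u and w R w but not u R w), so the schema fails here.
(D) R is not euclidean (w R u and w R v but not u R v), so the schema fails here.

A, B, C, D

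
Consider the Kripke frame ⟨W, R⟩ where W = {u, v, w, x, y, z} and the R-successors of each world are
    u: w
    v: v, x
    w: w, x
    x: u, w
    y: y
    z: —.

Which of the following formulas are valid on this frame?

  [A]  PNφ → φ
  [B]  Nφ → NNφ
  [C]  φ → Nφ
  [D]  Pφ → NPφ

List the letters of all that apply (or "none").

none

R is not symmetric: u R w but not w R u.
R is not transitive: u R w and w R x but not u R x.
R is not euclidean: v R x and v R v but not x R v.
R is not a subset of the identity: u R w with u ≠ w.
(A) the dual of axiom B: valid iff R is symmetric. R is not symmetric — not valid.
(B) axiom 4: valid iff R is transitive. R is not transitive — not valid.
(C) φ → Nφ is valid only on frames where every R-edge is a self-loop. Here R ⊄ identity — not valid.
(D) Pφ → NPφ is axiom 5; it is valid on a frame exactly when R is euclidean. R is not euclidean, so not valid.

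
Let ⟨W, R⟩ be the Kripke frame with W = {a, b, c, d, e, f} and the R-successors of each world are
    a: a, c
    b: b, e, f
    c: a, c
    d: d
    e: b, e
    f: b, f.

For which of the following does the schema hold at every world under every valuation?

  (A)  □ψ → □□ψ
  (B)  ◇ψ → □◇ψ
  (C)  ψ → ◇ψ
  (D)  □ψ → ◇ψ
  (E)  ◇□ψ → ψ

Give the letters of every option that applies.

C, D, E

R is reflexive: each world relates to itself.
R is symmetric: every R-edge is matched by its reverse.
R is not transitive: e R b and b R f but not e R f.
R is not euclidean: b R e and b R f but not e R f.
R is serial: every world has an R-successor.
(A) axiom 4: valid iff R is transitive. R is not transitive — not valid.
(B) ◇ψ → □◇ψ is axiom 5, which corresponds to the euclidean property. R is not euclidean — not valid.
(C) ψ → ◇ψ is the dual of axiom T; it is valid on a frame exactly when R is reflexive. R is reflexive, so valid.
(D) □ψ → ◇ψ is axiom D; it is valid on a frame exactly when R is serial. R is serial, so valid.
(E) ◇□ψ → ψ is the dual of axiom B, which corresponds to symmetry. R is symmetric — valid.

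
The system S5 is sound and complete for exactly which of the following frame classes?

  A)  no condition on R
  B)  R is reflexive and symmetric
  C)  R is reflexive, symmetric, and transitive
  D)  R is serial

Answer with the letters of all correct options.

(A) this class determines K, not S5.
(B) this class determines B (= KTB), not S5.
(C) S5 is sound and complete for exactly this class.
(D) this class determines D, not S5.

C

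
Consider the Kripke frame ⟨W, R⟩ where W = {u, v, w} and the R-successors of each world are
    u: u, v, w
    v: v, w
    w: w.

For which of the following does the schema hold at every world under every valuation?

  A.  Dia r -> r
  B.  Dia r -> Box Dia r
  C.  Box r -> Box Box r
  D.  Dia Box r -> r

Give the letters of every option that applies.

R is not symmetric: u R v but not v R u.
R is transitive: R is closed under composition.
R is not euclidean: u R v and u R u but not v R u.
R is not a subset of the identity: u R v with u ≠ v.
(A) Dia r -> r is valid only on frames where every R-edge is a self-loop. Here R ⊄ identity — not valid.
(B) Dia r -> Box Dia r is axiom 5, which corresponds to the euclidean property. R is not euclidean — not valid.
(C) axiom 4: valid iff R is transitive. R is transitive — valid.
(D) Dia Box r -> r is the dual of axiom B, which corresponds to symmetry. R is not symmetric — not valid.

C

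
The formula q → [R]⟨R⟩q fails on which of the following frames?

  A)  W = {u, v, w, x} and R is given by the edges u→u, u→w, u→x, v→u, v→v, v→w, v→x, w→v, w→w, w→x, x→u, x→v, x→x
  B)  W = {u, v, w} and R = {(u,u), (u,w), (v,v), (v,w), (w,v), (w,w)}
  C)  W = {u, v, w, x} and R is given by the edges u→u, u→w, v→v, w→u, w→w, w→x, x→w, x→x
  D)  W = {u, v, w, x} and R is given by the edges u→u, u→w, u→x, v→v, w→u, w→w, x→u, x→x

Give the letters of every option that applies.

The schema q → [R]⟨R⟩q is axiom B; it is valid on a frame iff R is symmetric.
(A) R is not symmetric (u R w but not w R u), so the schema fails here.
(B) R is not symmetric (u R w but not w R u), so the schema fails here.
(C) R is symmetric (every R-edge is matched by its reverse), so the schema is valid here.
(D) R is symmetric (every R-edge is matched by its reverse), so the schema is valid here.

A, B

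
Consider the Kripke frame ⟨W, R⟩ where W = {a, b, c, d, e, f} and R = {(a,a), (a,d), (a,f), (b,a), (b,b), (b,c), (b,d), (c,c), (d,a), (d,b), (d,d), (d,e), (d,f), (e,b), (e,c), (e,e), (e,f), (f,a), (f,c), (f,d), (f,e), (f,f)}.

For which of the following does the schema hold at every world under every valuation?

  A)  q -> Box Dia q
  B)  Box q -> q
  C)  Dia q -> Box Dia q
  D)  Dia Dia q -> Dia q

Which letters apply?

R is reflexive: each world relates to itself.
R is not symmetric: b R a but not a R b.
R is not transitive: a R d and d R b but not a R b.
R is not euclidean: b R a and b R b but not a R b.
(A) q -> Box Dia q is axiom B, which corresponds to symmetry. R is not symmetric — not valid.
(B) Box q -> q is axiom T, which corresponds to reflexivity. R is reflexive — valid.
(C) Dia q -> Box Dia q is axiom 5, which corresponds to the euclidean property. R is not euclidean — not valid.
(D) Dia Dia q -> Dia q (the dual of axiom 4) characterises the transitive frames. R is not transitive — not valid.

B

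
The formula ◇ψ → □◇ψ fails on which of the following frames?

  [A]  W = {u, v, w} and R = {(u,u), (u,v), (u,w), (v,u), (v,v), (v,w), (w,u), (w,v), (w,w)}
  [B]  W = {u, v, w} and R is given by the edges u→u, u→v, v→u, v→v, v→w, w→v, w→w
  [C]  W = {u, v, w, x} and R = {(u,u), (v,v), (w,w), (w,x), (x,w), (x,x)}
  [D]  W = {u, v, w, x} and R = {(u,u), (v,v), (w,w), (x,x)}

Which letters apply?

B

The schema ◇ψ → □◇ψ is axiom 5; it is valid on a frame iff R is euclidean.
(A) R is euclidean (any two R-successors of the same world are R-related), so the schema is valid here.
(B) R is not euclidean (v R u and v R w but not u R w), so the schema fails here.
(C) R is euclidean (any two R-successors of the same world are R-related), so the schema is valid here.
(D) R is euclidean (any two R-successors of the same world are R-related), so the schema is valid here.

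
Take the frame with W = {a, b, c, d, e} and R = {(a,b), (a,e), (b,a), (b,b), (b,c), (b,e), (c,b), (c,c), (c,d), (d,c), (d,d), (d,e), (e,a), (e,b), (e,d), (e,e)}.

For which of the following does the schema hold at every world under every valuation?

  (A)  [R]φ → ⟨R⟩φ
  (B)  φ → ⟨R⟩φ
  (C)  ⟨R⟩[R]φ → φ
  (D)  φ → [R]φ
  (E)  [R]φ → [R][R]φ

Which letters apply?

A, C

R is not reflexive: not a R a.
R is symmetric: every R-edge is matched by its reverse.
R is not transitive: a R b and b R a but not a R a.
R is serial: every world has an R-successor.
R is not a subset of the identity: a R b with a ≠ b.
(A) axiom D: valid iff R is serial. R is serial — valid.
(B) φ → ⟨R⟩φ is the dual of axiom T, which corresponds to reflexivity. R is not reflexive — not valid.
(C) ⟨R⟩[R]φ → φ is the dual of axiom B, which corresponds to symmetry. R is symmetric — valid.
(D) φ → [R]φ is valid only on frames where every R-edge is a self-loop. Here R ⊄ identity — not valid.
(E) axiom 4: valid iff R is transitive. R is not transitive — not valid.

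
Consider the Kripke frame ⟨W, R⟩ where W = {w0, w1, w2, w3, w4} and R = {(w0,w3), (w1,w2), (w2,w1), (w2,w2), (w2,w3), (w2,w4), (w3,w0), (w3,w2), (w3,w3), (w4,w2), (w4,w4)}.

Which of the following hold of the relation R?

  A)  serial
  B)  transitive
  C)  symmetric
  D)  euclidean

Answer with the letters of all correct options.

(A) serial: every world has an R-successor.
(B) not transitive: w0 R w3 and w3 R w0 but not w0 R w0.
(C) symmetric: every R-edge is matched by its reverse.
(D) not euclidean: w2 R w1 and w2 R w3 but not w1 R w3.

A, C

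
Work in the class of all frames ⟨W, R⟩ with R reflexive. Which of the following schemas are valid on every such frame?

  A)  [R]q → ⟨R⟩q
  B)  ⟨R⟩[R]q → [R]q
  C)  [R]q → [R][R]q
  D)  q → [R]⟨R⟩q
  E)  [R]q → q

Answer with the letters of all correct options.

A, E

A reflexive relation is serial.
(A) [R]q → ⟨R⟩q is axiom D, which corresponds to seriality. Every such R is serial — valid.
(B) ⟨R⟩[R]q → [R]q (the dual of axiom 5) characterises the euclidean frames. Such an R need not be euclidean — not valid.
(C) [R]q → [R][R]q (axiom 4) characterises the transitive frames. Such an R need not be transitive — not valid.
(D) axiom B: valid iff R is symmetric. Such an R need not be symmetric — not valid.
(E) [R]q → q is axiom T; it is valid on a frame exactly when R is reflexive. Every such R is reflexive, so valid.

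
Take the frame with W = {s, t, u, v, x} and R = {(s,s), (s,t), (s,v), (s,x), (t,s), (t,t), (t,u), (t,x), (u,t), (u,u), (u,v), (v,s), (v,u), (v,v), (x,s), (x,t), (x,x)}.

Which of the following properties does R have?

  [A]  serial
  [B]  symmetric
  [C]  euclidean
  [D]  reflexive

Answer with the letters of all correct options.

(A) serial: every world has an R-successor.
(B) symmetric: every R-edge is matched by its reverse.
(C) not euclidean: s R t and s R v but not t R v.
(D) reflexive: each world relates to itself.

A, B, D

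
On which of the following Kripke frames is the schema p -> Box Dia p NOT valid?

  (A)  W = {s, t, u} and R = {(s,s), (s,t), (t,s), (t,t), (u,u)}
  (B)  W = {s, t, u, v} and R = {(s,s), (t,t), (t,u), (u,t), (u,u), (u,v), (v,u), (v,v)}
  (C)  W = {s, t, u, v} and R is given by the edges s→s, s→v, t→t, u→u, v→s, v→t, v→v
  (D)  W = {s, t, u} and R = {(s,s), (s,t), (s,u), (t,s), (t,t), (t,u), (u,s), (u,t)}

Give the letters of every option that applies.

The schema p -> Box Dia p is axiom B; it is valid on a frame iff R is symmetric.
(A) R is symmetric (every R-edge is matched by its reverse), so the schema is valid here.
(B) R is symmetric (every R-edge is matched by its reverse), so the schema is valid here.
(C) R is not symmetric (v R t but not t R v), so the schema fails here.
(D) R is symmetric (every R-edge is matched by its reverse), so the schema is valid here.

C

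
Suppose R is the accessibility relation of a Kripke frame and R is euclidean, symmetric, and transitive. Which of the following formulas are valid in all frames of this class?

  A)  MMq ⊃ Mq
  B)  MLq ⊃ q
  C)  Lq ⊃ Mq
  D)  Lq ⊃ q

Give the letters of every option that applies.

A, B

(A) MMq ⊃ Mq (the dual of axiom 4) characterises the transitive frames. Every such R is transitive — valid.
(B) the dual of axiom B: valid iff R is symmetric. Every such R is symmetric — valid.
(C) Lq ⊃ Mq (axiom D) characterises the serial frames. Such an R need not be serial — not valid.
(D) Lq ⊃ q is axiom T; it is valid on a frame exactly when R is reflexive. Such an R need not be reflexive, so not valid.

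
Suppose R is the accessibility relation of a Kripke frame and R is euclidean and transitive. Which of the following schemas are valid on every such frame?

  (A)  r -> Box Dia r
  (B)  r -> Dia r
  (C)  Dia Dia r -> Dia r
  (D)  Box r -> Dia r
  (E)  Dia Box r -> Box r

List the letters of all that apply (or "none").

C, E

(A) r -> Box Dia r is axiom B, which corresponds to symmetry. Such an R need not be symmetric — not valid.
(B) the dual of axiom T: valid iff R is reflexive. Such an R need not be reflexive — not valid.
(C) Dia Dia r -> Dia r (the dual of axiom 4) characterises the transitive frames. Every such R is transitive — valid.
(D) axiom D: valid iff R is serial. Such an R need not be serial — not valid.
(E) Dia Box r -> Box r is the dual of axiom 5, which corresponds to the euclidean property. Every such R is euclidean — valid.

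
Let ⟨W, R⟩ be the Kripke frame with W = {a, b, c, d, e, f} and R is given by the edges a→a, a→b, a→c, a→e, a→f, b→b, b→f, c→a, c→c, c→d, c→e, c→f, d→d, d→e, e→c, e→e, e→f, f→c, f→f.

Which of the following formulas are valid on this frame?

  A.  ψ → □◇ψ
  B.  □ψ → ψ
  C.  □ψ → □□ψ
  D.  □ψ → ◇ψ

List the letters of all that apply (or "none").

R is reflexive: each world relates to itself.
R is not symmetric: a R b but not b R a.
R is not transitive: a R c and c R d but not a R d.
R is serial: every world has an R-successor.
(A) ψ → □◇ψ is axiom B, which corresponds to symmetry. R is not symmetric — not valid.
(B) axiom T: valid iff R is reflexive. R is reflexive — valid.
(C) axiom 4: valid iff R is transitive. R is not transitive — not valid.
(D) □ψ → ◇ψ is axiom D; it is valid on a frame exactly when R is serial. R is serial, so valid.

B, D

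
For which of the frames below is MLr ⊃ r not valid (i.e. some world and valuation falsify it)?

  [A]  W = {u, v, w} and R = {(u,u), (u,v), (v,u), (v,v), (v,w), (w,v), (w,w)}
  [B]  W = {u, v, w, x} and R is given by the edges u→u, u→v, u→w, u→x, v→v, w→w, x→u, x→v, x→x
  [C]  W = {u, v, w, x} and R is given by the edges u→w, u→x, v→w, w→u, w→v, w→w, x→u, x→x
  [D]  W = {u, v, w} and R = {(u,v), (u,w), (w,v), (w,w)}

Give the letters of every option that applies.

The schema MLr ⊃ r is the dual of axiom B; it is valid on a frame iff R is symmetric.
(A) R is symmetric (every R-edge is matched by its reverse), so the schema is valid here.
(B) R is not symmetric (u R v but not v R u), so the schema fails here.
(C) R is symmetric (every R-edge is matched by its reverse), so the schema is valid here.
(D) R is not symmetric (u R v but not v R u), so the schema fails here.

B, D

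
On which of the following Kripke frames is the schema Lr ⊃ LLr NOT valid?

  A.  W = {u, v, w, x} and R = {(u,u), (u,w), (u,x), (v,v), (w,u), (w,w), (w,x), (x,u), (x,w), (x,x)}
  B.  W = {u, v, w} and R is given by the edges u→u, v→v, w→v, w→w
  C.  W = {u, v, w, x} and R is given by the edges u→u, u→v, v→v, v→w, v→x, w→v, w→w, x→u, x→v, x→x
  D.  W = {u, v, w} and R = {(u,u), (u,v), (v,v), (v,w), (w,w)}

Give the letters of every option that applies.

C, D

The schema Lr ⊃ LLr is axiom 4; it is valid on a frame iff R is transitive.
(A) R is transitive (R is closed under composition), so the schema is valid here.
(B) R is transitive (R is closed under composition), so the schema is valid here.
(C) R is not transitive (u R v and v R w but not u R w), so the schema fails here.
(D) R is not transitive (u R v and v R w but not u R w), so the schema fails here.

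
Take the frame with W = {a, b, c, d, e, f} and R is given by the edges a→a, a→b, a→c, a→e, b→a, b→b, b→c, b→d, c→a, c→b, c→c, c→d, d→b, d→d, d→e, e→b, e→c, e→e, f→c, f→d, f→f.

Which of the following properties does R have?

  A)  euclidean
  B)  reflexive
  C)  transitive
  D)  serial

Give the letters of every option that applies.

(A) not euclidean: a R b and a R e but not b R e.
(B) reflexive: each world relates to itself.
(C) not transitive: a R b and b R d but not a R d.
(D) serial: every world has an R-successor.

B, D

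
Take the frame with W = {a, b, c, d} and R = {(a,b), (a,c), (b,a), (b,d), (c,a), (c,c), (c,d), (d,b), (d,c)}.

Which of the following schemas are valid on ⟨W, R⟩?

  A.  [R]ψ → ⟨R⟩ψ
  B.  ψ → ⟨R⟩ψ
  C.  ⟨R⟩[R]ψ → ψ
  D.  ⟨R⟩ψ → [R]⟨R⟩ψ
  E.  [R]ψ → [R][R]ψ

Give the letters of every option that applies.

A, C

R is not reflexive: not a R a.
R is symmetric: every R-edge is matched by its reverse.
R is not transitive: a R b and b R a but not a R a.
R is not euclidean: a R b and a R c but not b R c.
R is serial: every world has an R-successor.
(A) [R]ψ → ⟨R⟩ψ is axiom D, which corresponds to seriality. R is serial — valid.
(B) ψ → ⟨R⟩ψ is the dual of axiom T, which corresponds to reflexivity. R is not reflexive — not valid.
(C) ⟨R⟩[R]ψ → ψ is the dual of axiom B, which corresponds to symmetry. R is symmetric — valid.
(D) ⟨R⟩ψ → [R]⟨R⟩ψ is axiom 5; it is valid on a frame exactly when R is euclidean. R is not euclidean, so not valid.
(E) [R]ψ → [R][R]ψ (axiom 4) characterises the transitive frames. R is not transitive — not valid.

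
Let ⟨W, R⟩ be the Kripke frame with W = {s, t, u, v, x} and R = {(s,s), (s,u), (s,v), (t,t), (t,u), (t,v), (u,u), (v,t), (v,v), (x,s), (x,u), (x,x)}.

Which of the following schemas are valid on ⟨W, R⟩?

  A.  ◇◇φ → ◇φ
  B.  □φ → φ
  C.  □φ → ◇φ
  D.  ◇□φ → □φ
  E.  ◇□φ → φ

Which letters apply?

R is reflexive: each world relates to itself.
R is not symmetric: s R u but not u R s.
R is not transitive: s R v and v R t but not s R t.
R is not euclidean: s R u and s R s but not u R s.
R is serial: every world has an R-successor.
(A) ◇◇φ → ◇φ is the dual of axiom 4, which corresponds to transitivity. R is not transitive — not valid.
(B) axiom T: valid iff R is reflexive. R is reflexive — valid.
(C) □φ → ◇φ is axiom D; it is valid on a frame exactly when R is serial. R is serial, so valid.
(D) ◇□φ → □φ is the dual of axiom 5; it is valid on a frame exactly when R is euclidean. R is not euclidean, so not valid.
(E) the dual of axiom B: valid iff R is symmetric. R is not symmetric — not valid.

B, C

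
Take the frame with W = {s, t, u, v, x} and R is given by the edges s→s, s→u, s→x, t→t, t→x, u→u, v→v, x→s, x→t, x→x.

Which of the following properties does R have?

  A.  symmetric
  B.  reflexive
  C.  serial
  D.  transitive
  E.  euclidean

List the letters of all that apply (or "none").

B, C

(A) not symmetric: s R u but not u R s.
(B) reflexive: each world relates to itself.
(C) serial: every world has an R-successor.
(D) not transitive: s R x and x R t but not s R t.
(E) not euclidean: s R u and s R s but not u R s.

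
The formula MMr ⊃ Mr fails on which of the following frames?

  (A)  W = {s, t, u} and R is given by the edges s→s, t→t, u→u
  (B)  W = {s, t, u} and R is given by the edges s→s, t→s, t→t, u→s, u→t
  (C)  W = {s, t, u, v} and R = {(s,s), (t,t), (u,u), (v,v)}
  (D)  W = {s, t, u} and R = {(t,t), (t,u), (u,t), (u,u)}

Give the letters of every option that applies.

The schema MMr ⊃ Mr is the dual of axiom 4; it is valid on a frame iff R is transitive.
(A) R is transitive (R is closed under composition), so the schema is valid here.
(B) R is transitive (R is closed under composition), so the schema is valid here.
(C) R is transitive (R is closed under composition), so the schema is valid here.
(D) R is transitive (R is closed under composition), so the schema is valid here.

none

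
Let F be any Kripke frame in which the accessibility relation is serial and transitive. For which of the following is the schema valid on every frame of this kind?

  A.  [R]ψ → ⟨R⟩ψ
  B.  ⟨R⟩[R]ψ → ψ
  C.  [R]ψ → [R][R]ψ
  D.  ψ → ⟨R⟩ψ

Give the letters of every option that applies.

A, C

(A) axiom D: valid iff R is serial. Every such R is serial — valid.
(B) ⟨R⟩[R]ψ → ψ (the dual of axiom B) characterises the symmetric frames. Such an R need not be symmetric — not valid.
(C) axiom 4: valid iff R is transitive. Every such R is transitive — valid.
(D) ψ → ⟨R⟩ψ is the dual of axiom T, which corresponds to reflexivity. Such an R need not be reflexive — not valid.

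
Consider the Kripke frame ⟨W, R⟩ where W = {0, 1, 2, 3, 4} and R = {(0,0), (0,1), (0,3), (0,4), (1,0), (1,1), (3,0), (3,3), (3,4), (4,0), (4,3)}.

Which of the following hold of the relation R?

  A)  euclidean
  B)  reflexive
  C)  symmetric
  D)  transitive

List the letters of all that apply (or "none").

C

(A) not euclidean: 0 R 1 and 0 R 3 but not 1 R 3.
(B) not reflexive: not 2 R 2.
(C) symmetric: every R-edge is matched by its reverse.
(D) not transitive: 1 R 0 and 0 R 3 but not 1 R 3.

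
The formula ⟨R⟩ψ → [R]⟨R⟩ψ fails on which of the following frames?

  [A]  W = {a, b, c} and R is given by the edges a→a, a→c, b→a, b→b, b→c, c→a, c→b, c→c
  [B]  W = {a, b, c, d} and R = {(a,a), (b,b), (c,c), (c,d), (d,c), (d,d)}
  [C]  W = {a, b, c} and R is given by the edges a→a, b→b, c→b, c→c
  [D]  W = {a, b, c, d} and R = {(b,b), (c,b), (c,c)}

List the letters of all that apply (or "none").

The schema ⟨R⟩ψ → [R]⟨R⟩ψ is axiom 5; it is valid on a frame iff R is euclidean.
(A) R is not euclidean (b R a and b R b but not a R b), so the schema fails here.
(B) R is euclidean (any two R-successors of the same world are R-related), so the schema is valid here.
(C) R is not euclidean (c R b and c R c but not b R c), so the schema fails here.
(D) R is not euclidean (c R b and c R c but not b R c), so the schema fails here.

A, C, D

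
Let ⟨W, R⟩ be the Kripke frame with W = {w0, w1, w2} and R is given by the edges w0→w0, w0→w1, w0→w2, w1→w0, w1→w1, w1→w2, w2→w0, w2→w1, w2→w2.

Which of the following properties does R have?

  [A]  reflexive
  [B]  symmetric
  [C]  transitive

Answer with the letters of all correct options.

A, B, C

(A) reflexive: each world relates to itself.
(B) symmetric: every R-edge is matched by its reverse.
(C) transitive: R is closed under composition.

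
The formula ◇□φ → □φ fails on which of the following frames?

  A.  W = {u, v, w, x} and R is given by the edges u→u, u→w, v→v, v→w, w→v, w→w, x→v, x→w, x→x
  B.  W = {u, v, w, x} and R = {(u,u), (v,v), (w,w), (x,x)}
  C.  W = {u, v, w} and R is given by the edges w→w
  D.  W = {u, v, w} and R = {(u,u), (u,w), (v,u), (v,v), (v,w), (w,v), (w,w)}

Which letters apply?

A, D

The schema ◇□φ → □φ is the dual of axiom 5; it is valid on a frame iff R is euclidean.
(A) R is not euclidean (u R w and u R u but not w R u), so the schema fails here.
(B) R is euclidean (any two R-successors of the same world are R-related), so the schema is valid here.
(C) R is euclidean (any two R-successors of the same world are R-related), so the schema is valid here.
(D) R is not euclidean (u R w and u R u but not w R u), so the schema fails here.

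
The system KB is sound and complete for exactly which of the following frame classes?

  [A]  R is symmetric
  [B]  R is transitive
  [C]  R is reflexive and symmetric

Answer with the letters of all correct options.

A

(A) KB is sound and complete for exactly this class.
(B) this class determines K4, not KB.
(C) this class determines B (= KTB), not KB.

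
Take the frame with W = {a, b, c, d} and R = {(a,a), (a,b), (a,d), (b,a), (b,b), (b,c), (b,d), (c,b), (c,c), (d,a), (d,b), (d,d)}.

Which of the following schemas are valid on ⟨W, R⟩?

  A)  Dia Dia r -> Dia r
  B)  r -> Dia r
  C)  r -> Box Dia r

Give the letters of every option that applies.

R is reflexive: each world relates to itself.
R is symmetric: every R-edge is matched by its reverse.
R is not transitive: a R b and b R c but not a R c.
(A) the dual of axiom 4: valid iff R is transitive. R is not transitive — not valid.
(B) r -> Dia r (the dual of axiom T) characterises the reflexive frames. R is reflexive — valid.
(C) r -> Box Dia r is axiom B, which corresponds to symmetry. R is symmetric — valid.

B, C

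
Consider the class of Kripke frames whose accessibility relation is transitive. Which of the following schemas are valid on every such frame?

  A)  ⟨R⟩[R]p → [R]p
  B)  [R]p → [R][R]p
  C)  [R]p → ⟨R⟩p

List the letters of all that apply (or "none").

(A) the dual of axiom 5: valid iff R is euclidean. Such an R need not be euclidean — not valid.
(B) [R]p → [R][R]p is axiom 4, which corresponds to transitivity. Every such R is transitive — valid.
(C) [R]p → ⟨R⟩p is axiom D; it is valid on a frame exactly when R is serial. Such an R need not be serial, so not valid.

B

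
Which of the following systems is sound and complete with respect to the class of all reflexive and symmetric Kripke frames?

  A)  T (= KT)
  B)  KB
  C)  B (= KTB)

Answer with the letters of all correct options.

C

(A) T (= KT) is determined by the class of reflexive frames.
(B) KB is determined by the class of symmetric frames.
(C) B (= KTB) is determined by exactly this class.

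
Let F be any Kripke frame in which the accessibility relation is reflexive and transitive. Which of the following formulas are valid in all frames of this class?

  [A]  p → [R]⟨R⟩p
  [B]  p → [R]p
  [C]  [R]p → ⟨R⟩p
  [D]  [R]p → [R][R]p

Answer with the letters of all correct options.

Reflexive relations are serial.
(A) p → [R]⟨R⟩p (axiom B) characterises the symmetric frames. Such an R need not be symmetric — not valid.
(B) p → [R]p is valid only on frames where every R-edge is a self-loop. Such an R need not be a subset of the identity — not valid.
(C) axiom D: valid iff R is serial. Every such R is serial — valid.
(D) [R]p → [R][R]p is axiom 4, which corresponds to transitivity. Every such R is transitive — valid.

C, D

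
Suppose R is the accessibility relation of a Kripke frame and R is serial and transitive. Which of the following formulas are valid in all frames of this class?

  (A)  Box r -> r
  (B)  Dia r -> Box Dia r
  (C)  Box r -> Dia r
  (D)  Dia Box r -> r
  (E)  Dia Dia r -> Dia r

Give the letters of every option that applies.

C, E

(A) axiom T: valid iff R is reflexive. Such an R need not be reflexive — not valid.
(B) Dia r -> Box Dia r (axiom 5) characterises the euclidean frames. Such an R need not be euclidean — not valid.
(C) Box r -> Dia r (axiom D) characterises the serial frames. Every such R is serial — valid.
(D) Dia Box r -> r (the dual of axiom B) characterises the symmetric frames. Such an R need not be symmetric — not valid.
(E) Dia Dia r -> Dia r is the dual of axiom 4, which corresponds to transitivity. Every such R is transitive — valid.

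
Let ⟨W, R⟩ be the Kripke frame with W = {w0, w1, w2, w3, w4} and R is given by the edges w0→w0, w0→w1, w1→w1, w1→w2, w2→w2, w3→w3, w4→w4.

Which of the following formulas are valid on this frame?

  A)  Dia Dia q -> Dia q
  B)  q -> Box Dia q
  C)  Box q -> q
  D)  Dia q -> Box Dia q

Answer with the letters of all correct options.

C

R is reflexive: each world relates to itself.
R is not symmetric: w0 R w1 but not w1 R w0.
R is not transitive: w0 R w1 and w1 R w2 but not w0 R w2.
R is not euclidean: w0 R w1 and w0 R w0 but not w1 R w0.
(A) Dia Dia q -> Dia q is the dual of axiom 4, which corresponds to transitivity. R is not transitive — not valid.
(B) q -> Box Dia q is axiom B, which corresponds to symmetry. R is not symmetric — not valid.
(C) axiom T: valid iff R is reflexive. R is reflexive — valid.
(D) Dia q -> Box Dia q is axiom 5; it is valid on a frame exactly when R is euclidean. R is not euclidean, so not valid.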